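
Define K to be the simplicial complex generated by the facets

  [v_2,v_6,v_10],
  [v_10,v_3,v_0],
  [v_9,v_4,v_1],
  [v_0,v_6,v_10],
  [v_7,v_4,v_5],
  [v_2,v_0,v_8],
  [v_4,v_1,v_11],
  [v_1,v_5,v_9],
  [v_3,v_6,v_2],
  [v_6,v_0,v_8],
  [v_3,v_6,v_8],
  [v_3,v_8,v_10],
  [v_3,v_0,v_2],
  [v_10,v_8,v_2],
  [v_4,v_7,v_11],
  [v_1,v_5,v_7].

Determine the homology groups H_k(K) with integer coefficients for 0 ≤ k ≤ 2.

Take the total order v_0 < v_1 < v_2 < v_3 < v_4 < v_5 < v_6 < v_7 < v_8 < v_9 < v_10 < v_11 on the vertex set. Then K (dimension 2) consists of the simplices:

  0-simplices (12): [v_0], [v_1], [v_2], [v_3], [v_4], [v_5], [v_6], [v_7], [v_8], [v_9], [v_10], [v_11]
  1-simplices (27): (27 of them)
  2-simplices (16): (16 of them)

so the chain groups are C_0 ≅ Z^12, C_1 ≅ Z^27, C_2 ≅ Z^16.

Boundary ∂_1: C_1 → C_0 maps an edge to its endpoints' difference, ∂[p,q] = q − p. For instance
  ∂[v_3,v_8] = [v_8] − [v_3].
The 12×27 boundary matrix has rank 10 and Smith normal form diag(1,1,1,1,1,1,1,1,1,1).

∂_2: C_2 → C_1 maps a triangle to the signed sum of its edges. For instance
  ∂[v_0,v_2,v_8] = [v_2,v_8] − [v_0,v_8] + [v_0,v_2],
  ∂[v_4,v_5,v_7] = [v_5,v_7] − [v_4,v_7] + [v_4,v_5].
As a 27×16 matrix over Z this has rank 16, with invariant factors (1,1,1,1,1,1,1,1,1,1,1,1,1,1,1,2).

Reading off H_k = ker ∂_k / im ∂_{k+1}:

  H_0: rank C_0 − rank ∂_1 = 12 − 10 = 2, and the invariant factors of ∂_1 are all 1, so H_0 = Z^2.
  H_1: rank ker ∂_1 − rank ∂_2 = (27 − 10) − 16 = 1, and ∂_2 has invariant factor 2 > 1, so H_1 = Z ⊕ Z/2.
  H_2: rank ker ∂_2 − rank ∂_3 = (16 − 16) − 0 = 0, and there is no ∂_3, so H_2 = 0.

As a check, the Euler characteristic is 12 − 27 + 16 = 1, which agrees with 2 − 1 + 0 = 1.

H_0 = Z^2,  H_1 = Z ⊕ Z/2,  H_2 = 0.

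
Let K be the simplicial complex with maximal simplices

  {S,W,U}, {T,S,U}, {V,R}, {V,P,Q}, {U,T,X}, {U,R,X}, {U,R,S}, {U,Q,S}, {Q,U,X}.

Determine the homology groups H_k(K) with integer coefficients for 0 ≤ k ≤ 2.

H_0 = Z,  H_1 = Z,  H_2 = 0.

We work with the vertex ordering P < Q < R < S < T < U < V < W < X. The simplices of K, each written with vertices in increasing order, are:

  0-simplices (9): P, Q, R, S, T, U, V, W, X
  1-simplices (17): PQ, PV, QS, QU, QV, QX, RS, RU, RV, RX, ST, SU, SW, TU, TX, UW, UX
  2-simplices (8): PQV, QSU, QUX, RSU, RUX, STU, SUW, TUX

so the chain groups are C_0 ≅ Z^9, C_1 ≅ Z^17, C_2 ≅ Z^8.

∂_1: C_1 → C_0 maps an edge to its endpoints' difference, ∂[p,q] = q − p. For instance
  ∂QV = V − Q.
The 9×17 boundary matrix has rank 8 and Smith normal form diag(1,1,1,1,1,1,1,1).

∂_2: C_2 → C_1 acts by ∂[p,q,r] = [q,r] − [p,r] + [p,q]. For instance
  ∂QUX = UX − QX + QU,
  ∂RUX = UX − RX + RU.
The 17×8 boundary matrix has rank 8 and Smith normal form diag(1,1,1,1,1,1,1,1).

From H_k ≅ ker(∂_k) / im(∂_{k+1}) we obtain:

  H_0: rank C_0 − rank ∂_1 = 9 − 8 = 1, and the invariant factors of ∂_1 are all 1, so H_0 ≅ Z.
  H_1: rank ker ∂_1 − rank ∂_2 = (17 − 8) − 8 = 1, and the invariant factors of ∂_2 are all 1, so H_1 ≅ Z.
  H_2: rank ker ∂_2 − rank ∂_3 = (8 − 8) − 0 = 0, and there is no ∂_3, so H_2 ≅ 0.

As a check, the Euler characteristic is 9 − 17 + 8 = 0, which agrees with 1 − 1 + 0 = 0.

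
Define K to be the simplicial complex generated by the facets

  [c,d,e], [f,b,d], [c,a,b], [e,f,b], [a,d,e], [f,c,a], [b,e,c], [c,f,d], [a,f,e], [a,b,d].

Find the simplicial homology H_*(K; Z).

We work with the vertex ordering a < b < c < d < e < f. The simplices of K, each written with vertices in increasing order, are:

  0-simplices (6): a, b, c, d, e, f
  1-simplices (15): ab, ac, ad, ae, af, bc, bd, be, bf, cd, ce, cf, de, df, ef
  2-simplices (10): abc, abd, acf, ade, aef, bce, bdf, bef, cde, cdf

so the chain groups are C_0 ≅ Z^6, C_1 ≅ Z^15, C_2 ≅ Z^10.

Boundary ∂_1: C_1 → C_0 maps an edge to its endpoints' difference, ∂[p,q] = q − p. For instance
  ∂af = f − a.
The resulting 6×15 matrix has rank 5, and its Smith normal form has invariant factors (1,1,1,1,1).

The boundary map ∂_2: C_2 → C_1 acts by ∂[p,q,r] = [q,r] − [p,r] + [p,q]. For instance
  ∂abd = bd − ad + ab,
  ∂cde = de − ce + cd.
The 15×10 boundary matrix has rank 10 and Smith normal form diag(1,1,1,1,1,1,1,1,1,2).

Reading off H_k = ker ∂_k / im ∂_{k+1}:

  H_0: rank C_0 − rank ∂_1 = 6 − 5 = 1, and the invariant factors of ∂_1 are all 1, so H_0 = Z.
  H_1: rank ker ∂_1 − rank ∂_2 = (15 − 5) − 10 = 0, and ∂_2 has invariant factor 2 > 1, so H_1 = Z_2.
  H_2: rank ker ∂_2 − rank ∂_3 = (10 − 10) − 0 = 0, and there is no ∂_3, so H_2 = 0.

As a check, the Euler characteristic is 6 − 15 + 10 = 1, which agrees with 1 − 0 + 0 = 1.
(K is a triangulation of the real projective plane RP^2.)

H_0 = Z,  H_1 = Z_2,  H_2 = 0.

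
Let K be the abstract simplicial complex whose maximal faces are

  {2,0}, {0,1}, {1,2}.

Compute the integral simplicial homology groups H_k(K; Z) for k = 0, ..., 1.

Fix the vertex order 0 < 1 < 2 and write every simplex with vertices in increasing order. Then dim K = 1 and the simplices of K are:

  0-simplices (3): [0], [1], [2]
  1-simplices (3): [0,1], [0,2], [1,2]

giving chain groups C_0 ≅ Z^3, C_1 ≅ Z^3.

The boundary map ∂_1: C_1 → C_0 sends each edge [p,q] (with p < q) to q − p. For instance
  ∂[0,1] = [1] − [0].
As a 3×3 matrix over Z this has rank 2, with invariant factors (1,1).

Reading off H_k = ker ∂_k / im ∂_{k+1}:

  H_0: rank C_0 − rank ∂_1 = 3 − 2 = 1, and the invariant factors of ∂_1 are all 1, so H_0 ≅ Z.
  H_1: rank ker ∂_1 − rank ∂_2 = (3 − 2) − 0 = 1, and there is no ∂_2, so H_1 ≅ Z.

As a check, the Euler characteristic is 3 − 3 = 0, which agrees with 1 − 1 = 0.

H_0 = Z,  H_1 = Z.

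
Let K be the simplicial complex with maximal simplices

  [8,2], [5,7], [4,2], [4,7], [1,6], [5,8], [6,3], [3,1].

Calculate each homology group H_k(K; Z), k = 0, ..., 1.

Fix the vertex order 1 < 2 < 3 < 4 < 5 < 6 < 7 < 8 and write every simplex with vertices in increasing order. Then dim K = 1 and the simplices of K are:

  0-simplices (8): [1], [2], [3], [4], [5], [6], [7], [8]
  1-simplices (8): [1,3], [1,6], [2,4], [2,8], [3,6], [4,7], [5,7], [5,8]

so the chain groups are C_0 ≅ Z^8, C_1 ≅ Z^8.

Boundary ∂_1: C_1 → C_0 is given by ∂[p,q] = [q] − [p].
The 8×8 boundary matrix has rank 6 and Smith normal form diag(1,1,1,1,1,1).

From H_k ≅ ker(∂_k) / im(∂_{k+1}) we obtain:

  H_0: rank C_0 − rank ∂_1 = 8 − 6 = 2, and the invariant factors of ∂_1 are all 1, so H_0 = Z^2.
  H_1: rank ker ∂_1 − rank ∂_2 = (8 − 6) − 0 = 2, and there is no ∂_2, so H_1 = Z^2.

(K is a triangulation of the disjoint union of the circle S^1 and the circle S^1.)

H_0 ≅ Z^2,  H_1 ≅ Z^2.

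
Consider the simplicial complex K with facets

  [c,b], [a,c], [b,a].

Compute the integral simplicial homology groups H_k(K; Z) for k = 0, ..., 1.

We work with the vertex ordering a < b < c. The simplices of K, each written with vertices in increasing order, are:

  0-simplices (3): a, b, c
  1-simplices (3): ab, ac, bc

Hence C_0 ≅ Z^3, C_1 ≅ Z^3.

The boundary map ∂_1: C_1 → C_0 is given by ∂[p,q] = [q] − [p].
This gives a 3×3 integer matrix of rank 2; reducing to Smith normal form yields diagonal entries (1,1).

Now H_k = ker ∂_k / im ∂_{k+1}, so:

  H_0: rank C_0 − rank ∂_1 = 3 − 2 = 1, and the invariant factors of ∂_1 are all 1, so H_0 ≅ Z.
  H_1: rank ker ∂_1 − rank ∂_2 = (3 − 2) − 0 = 1, and there is no ∂_2, so H_1 ≅ Z.

H_0 ≅ Z,  H_1 ≅ Z.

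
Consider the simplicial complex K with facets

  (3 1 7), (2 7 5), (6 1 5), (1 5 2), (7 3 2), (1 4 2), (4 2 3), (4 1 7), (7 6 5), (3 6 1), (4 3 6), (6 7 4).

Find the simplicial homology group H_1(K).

H_1 ≅ Z/2.

K has 7 vertices, 18 edges, 12 triangles.
rank ∂_1 = 6, rank ∂_2 = 12 ⇒ b_1 = 18 − 6 − 12 = 0; ∂_2 has invariant factor(s) [2] giving torsion. So H_1 = Z/2.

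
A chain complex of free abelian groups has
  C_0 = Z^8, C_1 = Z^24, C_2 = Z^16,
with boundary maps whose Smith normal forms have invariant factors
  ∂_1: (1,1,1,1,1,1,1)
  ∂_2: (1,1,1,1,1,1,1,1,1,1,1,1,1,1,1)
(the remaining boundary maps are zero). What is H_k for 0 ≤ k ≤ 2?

H_0: b_0 = 8 − 0 − 7 = 1; torsion from ∂_1 factors > 1: none. So H_0 = Z.
H_1: b_1 = 24 − 7 − 15 = 2; torsion from ∂_2 factors > 1: none. So H_1 = Z^2.
H_2: b_2 = 16 − 15 − 0 = 1; torsion from ∂_3 factors > 1: none. So H_2 = Z.

H_0 = Z,  H_1 = Z^2,  H_2 = Z.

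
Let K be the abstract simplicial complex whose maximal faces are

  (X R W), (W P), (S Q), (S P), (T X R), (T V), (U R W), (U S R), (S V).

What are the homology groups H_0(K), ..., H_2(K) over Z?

H_0 ≅ Z,  H_1 ≅ Z^2,  H_2 = 0.

K has 9 vertices, 14 edges, 4 triangles.
rank ∂_0 = 0, rank ∂_1 = 8 ⇒ b_0 = 9 − 0 − 8 = 1; all invariant factors of ∂_1 are 1 so no torsion. So H_0 = Z.
rank ∂_1 = 8, rank ∂_2 = 4 ⇒ b_1 = 14 − 8 − 4 = 2; all invariant factors of ∂_2 are 1 so no torsion. So H_1 = Z^2.
rank ∂_2 = 4, rank ∂_3 = 0 ⇒ b_2 = 4 − 4 − 0 = 0. So H_2 = 0.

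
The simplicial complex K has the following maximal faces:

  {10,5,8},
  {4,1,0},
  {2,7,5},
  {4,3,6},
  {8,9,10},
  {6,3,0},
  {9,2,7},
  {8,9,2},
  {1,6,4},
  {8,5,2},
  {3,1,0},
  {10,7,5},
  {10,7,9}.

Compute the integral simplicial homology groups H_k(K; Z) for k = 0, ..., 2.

H_0 = Z^2,  H_1 = Z,  H_2 = Z.

Order the vertices as 0 < 1 < 2 < 3 < 4 < 5 < 6 < 7 < 8 < 9 < 10. Listing each simplex with vertices in this order, K has dimension 2 with simplices:

  0-simplices (11): [0], [1], [2], [3], [4], [5], [6], [7], [8], [9], [10]
  1-simplices (22): [0,1], [0,3], [0,4], [0,6], [1,3], [1,4], [1,6], [2,5], [2,7], [2,8], [2,9], [3,4], [3,6], [4,6], [5,7], [5,8], [5,10], [7,9], [7,10], [8,9], [8,10], [9,10]
  2-simplices (13): [0,1,3], [0,1,4], [0,3,6], [1,4,6], [2,5,7], [2,5,8], [2,7,9], [2,8,9], [3,4,6], [5,7,10], [5,8,10], [7,9,10], [8,9,10]

so the chain groups are C_0 ≅ Z^11, C_1 ≅ Z^22, C_2 ≅ Z^13.

Boundary ∂_1: C_1 → C_0 sends each edge [p,q] (with p < q) to q − p. For instance
  ∂[5,10] = [10] − [5].
The resulting 11×22 matrix has rank 9, and its Smith normal form has invariant factors (1,1,1,1,1,1,1,1,1).

∂_2: C_2 → C_1 acts by ∂[p,q,r] = [q,r] − [p,r] + [p,q]. For instance
  ∂[1,4,6] = [4,6] − [1,6] + [1,4],
  ∂[0,3,6] = [3,6] − [0,6] + [0,3].
The resulting 22×13 matrix has rank 12, and its Smith normal form has invariant factors (1,1,1,1,1,1,1,1,1,1,1,1).

Reading off H_k = ker ∂_k / im ∂_{k+1}:

  H_0: rank C_0 − rank ∂_1 = 11 − 9 = 2, and the invariant factors of ∂_1 are all 1, so H_0 = Z^2.
  H_1: rank ker ∂_1 − rank ∂_2 = (22 − 9) − 12 = 1, and the invariant factors of ∂_2 are all 1, so H_1 = Z.
  H_2: rank ker ∂_2 − rank ∂_3 = (13 − 12) − 0 = 1, and there is no ∂_3, so H_2 = Z.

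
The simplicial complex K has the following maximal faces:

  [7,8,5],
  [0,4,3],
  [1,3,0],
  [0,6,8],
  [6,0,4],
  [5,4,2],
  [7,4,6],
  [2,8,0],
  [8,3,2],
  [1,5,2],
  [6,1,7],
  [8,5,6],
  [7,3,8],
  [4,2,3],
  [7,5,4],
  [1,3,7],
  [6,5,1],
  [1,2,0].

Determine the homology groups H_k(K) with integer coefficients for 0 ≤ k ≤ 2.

H_0 = Z,  H_1 = Z ⊕ Z/2Z,  H_2 = 0.

K has 9 vertices, 27 edges, 18 triangles.
rank ∂_0 = 0, rank ∂_1 = 8 ⇒ b_0 = 9 − 0 − 8 = 1; all invariant factors of ∂_1 are 1 so no torsion. So H_0 ≅ Z.
rank ∂_1 = 8, rank ∂_2 = 18 ⇒ b_1 = 27 − 8 − 18 = 1; ∂_2 has invariant factor(s) [2] giving torsion. So H_1 ≅ Z ⊕ Z/2Z.
rank ∂_2 = 18, rank ∂_3 = 0 ⇒ b_2 = 18 − 18 − 0 = 0. So H_2 ≅ 0.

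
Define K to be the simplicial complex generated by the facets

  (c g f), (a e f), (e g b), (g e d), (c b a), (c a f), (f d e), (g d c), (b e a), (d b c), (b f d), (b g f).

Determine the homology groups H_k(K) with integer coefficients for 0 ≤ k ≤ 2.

Take the total order a < b < c < d < e < f < g on the vertex set. Then K (dimension 2) consists of the simplices:

  0-simplices (7): a, b, c, d, e, f, g
  1-simplices (18): ab, ac, ae, af, bc, bd, be, bf, bg, cd, cf, cg, de, df, dg, ef, eg, fg
  2-simplices (12): abc, abe, acf, aef, bcd, bdf, beg, bfg, cdg, cfg, def, deg

Hence C_0 ≅ Z^7, C_1 ≅ Z^18, C_2 ≅ Z^12.

The boundary map ∂_1: C_1 → C_0 is given by ∂[p,q] = [q] − [p]. For instance
  ∂ef = f − e.
This gives a 7×18 integer matrix of rank 6; reducing to Smith normal form yields diagonal entries (1,1,1,1,1,1).

∂_2: C_2 → C_1 acts by ∂[p,q,r] = [q,r] − [p,r] + [p,q]. For instance
  ∂acf = cf − af + ac,
  ∂aef = ef − af + ae.
The 18×12 boundary matrix has rank 12 and Smith normal form diag(1,1,1,1,1,1,1,1,1,1,1,2).

Now H_k = ker ∂_k / im ∂_{k+1}, so:

  H_0: rank C_0 − rank ∂_1 = 7 − 6 = 1, and the invariant factors of ∂_1 are all 1, so H_0 = Z.
  H_1: rank ker ∂_1 − rank ∂_2 = (18 − 6) − 12 = 0, and ∂_2 has invariant factor 2 > 1, so H_1 = Z/2.
  H_2: rank ker ∂_2 − rank ∂_3 = (12 − 12) − 0 = 0, and there is no ∂_3, so H_2 = 0.

H_0 = Z,  H_1 = Z/2,  H_2 = 0.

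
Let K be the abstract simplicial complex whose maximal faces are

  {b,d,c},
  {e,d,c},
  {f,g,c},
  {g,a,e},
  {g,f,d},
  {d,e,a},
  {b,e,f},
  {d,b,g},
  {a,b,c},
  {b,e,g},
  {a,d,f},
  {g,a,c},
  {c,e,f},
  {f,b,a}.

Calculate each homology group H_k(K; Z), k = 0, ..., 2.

We work with the vertex ordering a < b < c < d < e < f < g. The simplices of K, each written with vertices in increasing order, are:

  0-simplices (7): a, b, c, d, e, f, g
  1-simplices (21): ab, ac, ad, ae, af, ag, bc, bd, be, bf, bg, cd, ce, cf, cg, de, df, dg, ef, eg, fg
  2-simplices (14): abc, abf, acg, ade, adf, aeg, bcd, bdg, bef, beg, cde, cef, cfg, dfg

so the chain groups are C_0 ≅ Z^7, C_1 ≅ Z^21, C_2 ≅ Z^14.

The boundary map ∂_1: C_1 → C_0 maps an edge to its endpoints' difference, ∂[p,q] = q − p. For instance
  ∂cf = f − c.
As a 7×21 matrix over Z this has rank 6, with invariant factors (1,1,1,1,1,1).

Boundary ∂_2: C_2 → C_1 sends each 2-simplex [p,q,r] to [q,r] − [p,r] + [p,q]. For instance
  ∂dfg = fg − dg + df,
  ∂cef = ef − cf + ce.
The resulting 21×14 matrix has rank 13, and its Smith normal form has invariant factors (1,1,1,1,1,1,1,1,1,1,1,1,1).

Now H_k = ker ∂_k / im ∂_{k+1}, so:

  H_0: rank C_0 − rank ∂_1 = 7 − 6 = 1, and the invariant factors of ∂_1 are all 1, so H_0 ≅ Z.
  H_1: rank ker ∂_1 − rank ∂_2 = (21 − 6) − 13 = 2, and the invariant factors of ∂_2 are all 1, so H_1 ≅ Z^2.
  H_2: rank ker ∂_2 − rank ∂_3 = (14 − 13) − 0 = 1, and there is no ∂_3, so H_2 ≅ Z.

(K is a triangulation of the torus T^2.)

H_0 ≅ Z,  H_1 ≅ Z^2,  H_2 ≅ Z.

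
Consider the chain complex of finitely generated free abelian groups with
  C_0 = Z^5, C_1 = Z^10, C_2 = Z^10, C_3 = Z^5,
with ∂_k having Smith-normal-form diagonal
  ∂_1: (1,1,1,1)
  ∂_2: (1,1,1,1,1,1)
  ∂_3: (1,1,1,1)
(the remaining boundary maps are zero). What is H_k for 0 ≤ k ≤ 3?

H_0: b_0 = 5 − 0 − 4 = 1; torsion from ∂_1 factors > 1: none. So H_0 ≅ Z.
H_1: b_1 = 10 − 4 − 6 = 0; torsion from ∂_2 factors > 1: none. So H_1 ≅ 0.
H_2: b_2 = 10 − 6 − 4 = 0; torsion from ∂_3 factors > 1: none. So H_2 ≅ 0.
H_3: b_3 = 5 − 4 − 0 = 1; torsion from ∂_4 factors > 1: none. So H_3 ≅ Z.

H_0 ≅ Z,  H_1 = 0,  H_2 = 0,  H_3 ≅ Z.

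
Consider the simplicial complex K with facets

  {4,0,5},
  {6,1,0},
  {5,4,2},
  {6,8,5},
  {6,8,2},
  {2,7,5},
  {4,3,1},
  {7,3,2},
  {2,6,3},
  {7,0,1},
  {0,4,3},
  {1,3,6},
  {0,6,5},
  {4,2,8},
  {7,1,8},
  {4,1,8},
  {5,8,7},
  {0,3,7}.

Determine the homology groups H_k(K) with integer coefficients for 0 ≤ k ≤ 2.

H_0 ≅ Z,  H_1 ≅ Z × Z/2,  H_2 = 0.

Order the vertices as 0 < 1 < 2 < 3 < 4 < 5 < 6 < 7 < 8. Listing each simplex with vertices in this order, K has dimension 2 with simplices:

  0-simplices (9): [0], [1], [2], [3], [4], [5], [6], [7], [8]
  1-simplices (27): (27 of them)
  2-simplices (18): [0,1,6], [0,1,7], [0,3,4], [0,3,7], [0,4,5], [0,5,6], [1,3,4], [1,3,6], [1,4,8], [1,7,8], [2,3,6], [2,3,7], [2,4,5], [2,4,8], [2,5,7], [2,6,8], [5,6,8], [5,7,8]

so the chain groups are C_0 ≅ Z^9, C_1 ≅ Z^27, C_2 ≅ Z^18.

The boundary map ∂_1: C_1 → C_0 is given by ∂[p,q] = [q] − [p]. For instance
  ∂[1,6] = [6] − [1].
The 9×27 boundary matrix has rank 8 and Smith normal form diag(1,1,1,1,1,1,1,1).

∂_2: C_2 → C_1 acts by ∂[p,q,r] = [q,r] − [p,r] + [p,q]. For instance
  ∂[2,3,6] = [3,6] − [2,6] + [2,3],
  ∂[0,1,6] = [1,6] − [0,6] + [0,1].
As a 27×18 matrix over Z this has rank 18, with invariant factors (1,1,1,1,1,1,1,1,1,1,1,1,1,1,1,1,1,2).

Reading off H_k = ker ∂_k / im ∂_{k+1}:

  H_0: rank C_0 − rank ∂_1 = 9 − 8 = 1, and the invariant factors of ∂_1 are all 1, so H_0 ≅ Z.
  H_1: rank ker ∂_1 − rank ∂_2 = (27 − 8) − 18 = 1, and ∂_2 has invariant factor 2 > 1, so H_1 ≅ Z × Z/2.
  H_2: rank ker ∂_2 − rank ∂_3 = (18 − 18) − 0 = 0, and there is no ∂_3, so H_2 ≅ 0.

As a check, the Euler characteristic is 9 − 27 + 18 = 0, which agrees with 1 − 1 + 0 = 0.
(K is a triangulation of the Klein bottle.)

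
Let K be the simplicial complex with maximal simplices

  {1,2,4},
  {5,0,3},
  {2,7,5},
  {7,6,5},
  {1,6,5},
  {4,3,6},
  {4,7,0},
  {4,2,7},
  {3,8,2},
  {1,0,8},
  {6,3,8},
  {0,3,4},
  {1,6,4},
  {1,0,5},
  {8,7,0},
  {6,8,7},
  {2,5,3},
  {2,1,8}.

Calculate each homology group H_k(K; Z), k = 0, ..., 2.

Take the total order 0 < 1 < 2 < 3 < 4 < 5 < 6 < 7 < 8 on the vertex set. Then K (dimension 2) consists of the simplices:

  0-simplices (9): [0], [1], [2], [3], [4], [5], [6], [7], [8]
  1-simplices (27): (27 of them)
  2-simplices (18): [0,1,5], [0,1,8], [0,3,4], [0,3,5], [0,4,7], [0,7,8], [1,2,4], [1,2,8], [1,4,6], [1,5,6], [2,3,5], [2,3,8], [2,4,7], [2,5,7], [3,4,6], [3,6,8], [5,6,7], [6,7,8]

giving chain groups C_0 ≅ Z^9, C_1 ≅ Z^27, C_2 ≅ Z^18.

Boundary ∂_1: C_1 → C_0 sends each edge [p,q] (with p < q) to q − p.
The 9×27 boundary matrix has rank 8 and Smith normal form diag(1,1,1,1,1,1,1,1).

∂_2: C_2 → C_1 sends each 2-simplex [p,q,r] to [q,r] − [p,r] + [p,q]. For instance
  ∂[6,7,8] = [7,8] − [6,8] + [6,7],
  ∂[0,4,7] = [4,7] − [0,7] + [0,4].
The 27×18 boundary matrix has rank 17 and Smith normal form diag(1,1,1,1,1,1,1,1,1,1,1,1,1,1,1,1,1).

Now H_k = ker ∂_k / im ∂_{k+1}, so:

  H_0: rank C_0 − rank ∂_1 = 9 − 8 = 1, and the invariant factors of ∂_1 are all 1, so H_0 ≅ Z.
  H_1: rank ker ∂_1 − rank ∂_2 = (27 − 8) − 17 = 2, and the invariant factors of ∂_2 are all 1, so H_1 ≅ Z^2.
  H_2: rank ker ∂_2 − rank ∂_3 = (18 − 17) − 0 = 1, and there is no ∂_3, so H_2 ≅ Z.

H_0 = Z,  H_1 = Z^2,  H_2 = Z.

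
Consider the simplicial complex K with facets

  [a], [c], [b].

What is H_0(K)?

H_0 = Z^3.

Take the total order a < b < c on the vertex set. Then K (dimension 0) consists of the simplices:

  0-simplices (3): a, b, c

Hence C_0 ≅ Z^3.

From H_k ≅ ker(∂_k) / im(∂_{k+1}) we obtain:

  H_0: rank C_0 − rank ∂_1 = 3 − 0 = 3, and there is no ∂_1, so H_0 = Z^3.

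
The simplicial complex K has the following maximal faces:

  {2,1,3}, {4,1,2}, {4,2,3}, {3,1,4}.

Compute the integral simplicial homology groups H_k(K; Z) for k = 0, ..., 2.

Fix the vertex order 1 < 2 < 3 < 4 and write every simplex with vertices in increasing order. Then dim K = 2 and the simplices of K are:

  0-simplices (4): [1], [2], [3], [4]
  1-simplices (6): [1,2], [1,3], [1,4], [2,3], [2,4], [3,4]
  2-simplices (4): [1,2,3], [1,2,4], [1,3,4], [2,3,4]

giving chain groups C_0 ≅ Z^4, C_1 ≅ Z^6, C_2 ≅ Z^4.

Boundary ∂_1: C_1 → C_0 is given by ∂[p,q] = [q] − [p]. For instance
  ∂[2,4] = [4] − [2].
The resulting 4×6 matrix has rank 3, and its Smith normal form has invariant factors (1,1,1).

Boundary ∂_2: C_2 → C_1 acts by ∂[p,q,r] = [q,r] − [p,r] + [p,q]. For instance
  ∂[1,3,4] = [3,4] − [1,4] + [1,3],
  ∂[2,3,4] = [3,4] − [2,4] + [2,3].
The 6×4 boundary matrix has rank 3 and Smith normal form diag(1,1,1).

Now H_k = ker ∂_k / im ∂_{k+1}, so:

  H_0: rank C_0 − rank ∂_1 = 4 − 3 = 1, and the invariant factors of ∂_1 are all 1, so H_0 = Z.
  H_1: rank ker ∂_1 − rank ∂_2 = (6 − 3) − 3 = 0, and the invariant factors of ∂_2 are all 1, so H_1 = 0.
  H_2: rank ker ∂_2 − rank ∂_3 = (4 − 3) − 0 = 1, and there is no ∂_3, so H_2 = Z.

H_0 = Z,  H_1 = 0,  H_2 = Z.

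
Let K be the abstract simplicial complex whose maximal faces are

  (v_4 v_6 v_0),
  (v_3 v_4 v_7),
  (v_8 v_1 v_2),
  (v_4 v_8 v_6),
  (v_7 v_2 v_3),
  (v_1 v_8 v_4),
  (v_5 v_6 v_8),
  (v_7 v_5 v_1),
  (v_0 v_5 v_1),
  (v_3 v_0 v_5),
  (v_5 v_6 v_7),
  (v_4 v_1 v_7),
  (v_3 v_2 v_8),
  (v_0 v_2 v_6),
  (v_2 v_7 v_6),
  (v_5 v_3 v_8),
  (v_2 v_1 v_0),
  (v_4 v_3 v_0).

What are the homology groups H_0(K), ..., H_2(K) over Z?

Order the vertices as v_0 < v_1 < v_2 < v_3 < v_4 < v_5 < v_6 < v_7 < v_8. Listing each simplex with vertices in this order, K has dimension 2 with simplices:

  0-simplices (9): [v_0], [v_1], [v_2], [v_3], [v_4], [v_5], [v_6], [v_7], [v_8]
  1-simplices (27): (27 of them)
  2-simplices (18): (18 of them)

Hence C_0 ≅ Z^9, C_1 ≅ Z^27, C_2 ≅ Z^18.

∂_1: C_1 → C_0 maps an edge to its endpoints' difference, ∂[p,q] = q − p. For instance
  ∂[v_6,v_7] = [v_7] − [v_6].
As a 9×27 matrix over Z this has rank 8, with invariant factors (1,1,1,1,1,1,1,1).

Boundary ∂_2: C_2 → C_1 sends each 2-simplex [p,q,r] to [q,r] − [p,r] + [p,q]. For instance
  ∂[v_0,v_4,v_6] = [v_4,v_6] − [v_0,v_6] + [v_0,v_4],
  ∂[v_0,v_3,v_4] = [v_3,v_4] − [v_0,v_4] + [v_0,v_3].
The 27×18 boundary matrix has rank 17 and Smith normal form diag(1,1,1,1,1,1,1,1,1,1,1,1,1,1,1,1,1).

Reading off H_k = ker ∂_k / im ∂_{k+1}:

  H_0: rank C_0 − rank ∂_1 = 9 − 8 = 1, and the invariant factors of ∂_1 are all 1, so H_0 = Z.
  H_1: rank ker ∂_1 − rank ∂_2 = (27 − 8) − 17 = 2, and the invariant factors of ∂_2 are all 1, so H_1 = Z^2.
  H_2: rank ker ∂_2 − rank ∂_3 = (18 − 17) − 0 = 1, and there is no ∂_3, so H_2 = Z.

H_0 ≅ Z,  H_1 ≅ Z^2,  H_2 ≅ Z.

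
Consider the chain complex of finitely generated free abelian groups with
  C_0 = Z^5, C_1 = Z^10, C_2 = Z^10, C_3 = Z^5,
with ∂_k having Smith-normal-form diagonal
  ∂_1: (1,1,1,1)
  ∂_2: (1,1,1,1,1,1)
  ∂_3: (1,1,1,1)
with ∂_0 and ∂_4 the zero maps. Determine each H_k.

H_0 ≅ Z,  H_1 = 0,  H_2 = 0,  H_3 ≅ Z.

H_0: b_0 = 5 − 0 − 4 = 1; torsion from ∂_1 factors > 1: none. So H_0 ≅ Z.
H_1: b_1 = 10 − 4 − 6 = 0; torsion from ∂_2 factors > 1: none. So H_1 ≅ 0.
H_2: b_2 = 10 − 6 − 4 = 0; torsion from ∂_3 factors > 1: none. So H_2 ≅ 0.
H_3: b_3 = 5 − 4 − 0 = 1; torsion from ∂_4 factors > 1: none. So H_3 ≅ Z.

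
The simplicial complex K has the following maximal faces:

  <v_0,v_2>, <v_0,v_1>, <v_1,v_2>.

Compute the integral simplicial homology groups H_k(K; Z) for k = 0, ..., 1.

H_0 ≅ Z,  H_1 ≅ Z.

K has 3 vertices, 3 edges.
rank ∂_0 = 0, rank ∂_1 = 2 ⇒ b_0 = 3 − 0 − 2 = 1; all invariant factors of ∂_1 are 1 so no torsion. So H_0 = Z.
rank ∂_1 = 2, rank ∂_2 = 0 ⇒ b_1 = 3 − 2 − 0 = 1. So H_1 = Z.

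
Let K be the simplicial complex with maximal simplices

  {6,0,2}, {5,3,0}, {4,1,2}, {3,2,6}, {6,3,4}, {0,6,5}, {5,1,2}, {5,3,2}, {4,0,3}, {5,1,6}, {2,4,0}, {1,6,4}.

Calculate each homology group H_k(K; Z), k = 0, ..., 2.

We work with the vertex ordering 0 < 1 < 2 < 3 < 4 < 5 < 6. The simplices of K, each written with vertices in increasing order, are:

  0-simplices (7): [0], [1], [2], [3], [4], [5], [6]
  1-simplices (18): [0,2], [0,3], [0,4], [0,5], [0,6], [1,2], [1,4], [1,5], [1,6], [2,3], [2,4], [2,5], [2,6], [3,4], [3,5], [3,6], [4,6], [5,6]
  2-simplices (12): [0,2,4], [0,2,6], [0,3,4], [0,3,5], [0,5,6], [1,2,4], [1,2,5], [1,4,6], [1,5,6], [2,3,5], [2,3,6], [3,4,6]

so the chain groups are C_0 ≅ Z^7, C_1 ≅ Z^18, C_2 ≅ Z^12.

The boundary map ∂_1: C_1 → C_0 is given by ∂[p,q] = [q] − [p]. For instance
  ∂[2,4] = [4] − [2].
This gives a 7×18 integer matrix of rank 6; reducing to Smith normal form yields diagonal entries (1,1,1,1,1,1).

The boundary map ∂_2: C_2 → C_1 acts by ∂[p,q,r] = [q,r] − [p,r] + [p,q]. For instance
  ∂[0,3,5] = [3,5] − [0,5] + [0,3],
  ∂[0,5,6] = [5,6] − [0,6] + [0,5].
This gives a 18×12 integer matrix of rank 12; reducing to Smith normal form yields diagonal entries (1,1,1,1,1,1,1,1,1,1,1,2).

From H_k ≅ ker(∂_k) / im(∂_{k+1}) we obtain:

  H_0: rank C_0 − rank ∂_1 = 7 − 6 = 1, and the invariant factors of ∂_1 are all 1, so H_0 ≅ Z.
  H_1: rank ker ∂_1 − rank ∂_2 = (18 − 6) − 12 = 0, and ∂_2 has invariant factor 2 > 1, so H_1 ≅ Z/2Z.
  H_2: rank ker ∂_2 − rank ∂_3 = (12 − 12) − 0 = 0, and there is no ∂_3, so H_2 ≅ 0.

As a check, the Euler characteristic is 7 − 18 + 12 = 1, which agrees with 1 − 0 + 0 = 1.

H_0 = Z,  H_1 = Z/2Z,  H_2 = 0.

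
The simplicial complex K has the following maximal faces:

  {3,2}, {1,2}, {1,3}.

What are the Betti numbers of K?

K has 3 vertices, 3 edges.
rank ∂_0 = 0, rank ∂_1 = 2 ⇒ b_0 = 3 − 0 − 2 = 1; all invariant factors of ∂_1 are 1 so no torsion. So H_0 ≅ Z.
rank ∂_1 = 2, rank ∂_2 = 0 ⇒ b_1 = 3 − 2 − 0 = 1. So H_1 ≅ Z.

b_0 = 1, b_1 = 1.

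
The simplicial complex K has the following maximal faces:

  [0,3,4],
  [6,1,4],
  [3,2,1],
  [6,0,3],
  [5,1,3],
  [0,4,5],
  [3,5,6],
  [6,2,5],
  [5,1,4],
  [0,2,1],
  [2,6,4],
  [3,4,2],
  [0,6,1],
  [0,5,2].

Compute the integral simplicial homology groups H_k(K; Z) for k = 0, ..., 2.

K has 7 vertices, 21 edges, 14 triangles.
rank ∂_0 = 0, rank ∂_1 = 6 ⇒ b_0 = 7 − 0 − 6 = 1; all invariant factors of ∂_1 are 1 so no torsion. So H_0 ≅ Z.
rank ∂_1 = 6, rank ∂_2 = 13 ⇒ b_1 = 21 − 6 − 13 = 2; all invariant factors of ∂_2 are 1 so no torsion. So H_1 ≅ Z^2.
rank ∂_2 = 13, rank ∂_3 = 0 ⇒ b_2 = 14 − 13 − 0 = 1. So H_2 ≅ Z.

H_0 ≅ Z,  H_1 ≅ Z^2,  H_2 ≅ Z.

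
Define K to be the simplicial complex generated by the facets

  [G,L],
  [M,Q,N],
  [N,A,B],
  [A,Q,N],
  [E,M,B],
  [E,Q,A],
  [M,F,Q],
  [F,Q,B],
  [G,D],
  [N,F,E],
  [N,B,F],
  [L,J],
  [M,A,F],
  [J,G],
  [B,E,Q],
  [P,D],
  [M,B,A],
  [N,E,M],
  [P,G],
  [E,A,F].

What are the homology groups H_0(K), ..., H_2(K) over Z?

H_0 ≅ Z^2,  H_1 ≅ Z^4,  H_2 ≅ Z.

We work with the vertex ordering A < B < D < E < F < G < J < L < M < N < P < Q. The simplices of K, each written with vertices in increasing order, are:

  0-simplices (12): A, B, D, E, F, G, J, L, M, N, P, Q
  1-simplices (27): AB, AE, AF, AM, AN, AQ, BE, BF, BM, BN, BQ, DG, DP, EF, EM, EN, EQ, FM, FN, FQ, GJ, GL, GP, JL, MN, MQ, NQ
  2-simplices (14): ABM, ABN, AEF, AEQ, AFM, ANQ, BEM, BEQ, BFN, BFQ, EFN, EMN, FMQ, MNQ

Hence C_0 ≅ Z^12, C_1 ≅ Z^27, C_2 ≅ Z^14.

The boundary map ∂_1: C_1 → C_0 is given by ∂[p,q] = [q] − [p]. For instance
  ∂NQ = Q − N.
As a 12×27 matrix over Z this has rank 10, with invariant factors (1,1,1,1,1,1,1,1,1,1).

∂_2: C_2 → C_1 sends each 2-simplex [p,q,r] to [q,r] − [p,r] + [p,q]. For instance
  ∂ABM = BM − AM + AB,
  ∂AFM = FM − AM + AF.
The resulting 27×14 matrix has rank 13, and its Smith normal form has invariant factors (1,1,1,1,1,1,1,1,1,1,1,1,1).

Computing H_k = (kernel of ∂_k) / (image of ∂_{k+1}):

  H_0: rank C_0 − rank ∂_1 = 12 − 10 = 2, and the invariant factors of ∂_1 are all 1, so H_0 ≅ Z^2.
  H_1: rank ker ∂_1 − rank ∂_2 = (27 − 10) − 13 = 4, and the invariant factors of ∂_2 are all 1, so H_1 ≅ Z^4.
  H_2: rank ker ∂_2 − rank ∂_3 = (14 − 13) − 0 = 1, and there is no ∂_3, so H_2 ≅ Z.

As a check, the Euler characteristic is 12 − 27 + 14 = -1, which agrees with 2 − 4 + 1 = -1.
(K is a triangulation of the disjoint union of a wedge of 2 circles and the torus T^2.)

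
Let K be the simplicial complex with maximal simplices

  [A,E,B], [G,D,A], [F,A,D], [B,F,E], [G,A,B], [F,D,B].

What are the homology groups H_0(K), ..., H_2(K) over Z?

H_0 = Z,  H_1 = Z,  H_2 = 0.

Order the vertices as A < B < D < E < F < G. Listing each simplex with vertices in this order, K has dimension 2 with simplices:

  0-simplices (6): A, B, D, E, F, G
  1-simplices (12): AB, AD, AE, AF, AG, BD, BE, BF, BG, DF, DG, EF
  2-simplices (6): ABE, ABG, ADF, ADG, BDF, BEF

giving chain groups C_0 ≅ Z^6, C_1 ≅ Z^12, C_2 ≅ Z^6.

∂_1: C_1 → C_0 sends each edge [p,q] (with p < q) to q − p.
This gives a 6×12 integer matrix of rank 5; reducing to Smith normal form yields diagonal entries (1,1,1,1,1).

The boundary map ∂_2: C_2 → C_1 sends each 2-simplex [p,q,r] to [q,r] − [p,r] + [p,q]. For instance
  ∂BEF = EF − BF + BE,
  ∂ADG = DG − AG + AD.
This gives a 12×6 integer matrix of rank 6; reducing to Smith normal form yields diagonal entries (1,1,1,1,1,1).

From H_k ≅ ker(∂_k) / im(∂_{k+1}) we obtain:

  H_0: rank C_0 − rank ∂_1 = 6 − 5 = 1, and the invariant factors of ∂_1 are all 1, so H_0 ≅ Z.
  H_1: rank ker ∂_1 − rank ∂_2 = (12 − 5) − 6 = 1, and the invariant factors of ∂_2 are all 1, so H_1 ≅ Z.
  H_2: rank ker ∂_2 − rank ∂_3 = (6 − 6) − 0 = 0, and there is no ∂_3, so H_2 ≅ 0.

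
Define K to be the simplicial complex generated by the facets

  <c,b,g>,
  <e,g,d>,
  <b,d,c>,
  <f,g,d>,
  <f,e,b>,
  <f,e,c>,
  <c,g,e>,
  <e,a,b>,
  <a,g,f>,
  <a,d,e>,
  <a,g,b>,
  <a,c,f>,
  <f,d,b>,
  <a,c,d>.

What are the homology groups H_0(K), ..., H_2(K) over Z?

H_0 = Z,  H_1 = Z^2,  H_2 = Z.

Order the vertices as a < b < c < d < e < f < g. Listing each simplex with vertices in this order, K has dimension 2 with simplices:

  0-simplices (7): a, b, c, d, e, f, g
  1-simplices (21): ab, ac, ad, ae, af, ag, bc, bd, be, bf, bg, cd, ce, cf, cg, de, df, dg, ef, eg, fg
  2-simplices (14): abe, abg, acd, acf, ade, afg, bcd, bcg, bdf, bef, cef, ceg, deg, dfg

Hence C_0 ≅ Z^7, C_1 ≅ Z^21, C_2 ≅ Z^14.

Boundary ∂_1: C_1 → C_0 is given by ∂[p,q] = [q] − [p].
The 7×21 boundary matrix has rank 6 and Smith normal form diag(1,1,1,1,1,1).

∂_2: C_2 → C_1 sends each 2-simplex [p,q,r] to [q,r] − [p,r] + [p,q]. For instance
  ∂ade = de − ae + ad,
  ∂dfg = fg − dg + df.
This gives a 21×14 integer matrix of rank 13; reducing to Smith normal form yields diagonal entries (1,1,1,1,1,1,1,1,1,1,1,1,1).

Now H_k = ker ∂_k / im ∂_{k+1}, so:

  H_0: rank C_0 − rank ∂_1 = 7 − 6 = 1, and the invariant factors of ∂_1 are all 1, so H_0 = Z.
  H_1: rank ker ∂_1 − rank ∂_2 = (21 − 6) − 13 = 2, and the invariant factors of ∂_2 are all 1, so H_1 = Z^2.
  H_2: rank ker ∂_2 − rank ∂_3 = (14 − 13) − 0 = 1, and there is no ∂_3, so H_2 = Z.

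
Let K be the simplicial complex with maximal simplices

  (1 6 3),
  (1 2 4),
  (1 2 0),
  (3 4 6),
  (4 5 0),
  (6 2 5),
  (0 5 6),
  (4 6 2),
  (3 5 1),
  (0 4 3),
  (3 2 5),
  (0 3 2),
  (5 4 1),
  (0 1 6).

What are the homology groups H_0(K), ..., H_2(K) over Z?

K has 7 vertices, 21 edges, 14 triangles.
rank ∂_0 = 0, rank ∂_1 = 6 ⇒ b_0 = 7 − 0 − 6 = 1; all invariant factors of ∂_1 are 1 so no torsion. So H_0 ≅ Z.
rank ∂_1 = 6, rank ∂_2 = 13 ⇒ b_1 = 21 − 6 − 13 = 2; all invariant factors of ∂_2 are 1 so no torsion. So H_1 ≅ Z^2.
rank ∂_2 = 13, rank ∂_3 = 0 ⇒ b_2 = 14 − 13 − 0 = 1. So H_2 ≅ Z.

H_0 ≅ Z,  H_1 ≅ Z^2,  H_2 ≅ Z.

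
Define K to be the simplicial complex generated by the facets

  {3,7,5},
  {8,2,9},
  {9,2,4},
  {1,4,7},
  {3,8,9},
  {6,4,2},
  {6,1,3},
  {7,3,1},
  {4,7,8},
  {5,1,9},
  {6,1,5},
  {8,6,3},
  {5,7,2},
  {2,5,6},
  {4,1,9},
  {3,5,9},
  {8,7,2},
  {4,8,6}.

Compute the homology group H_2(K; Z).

Fix the vertex order 1 < 2 < 3 < 4 < 5 < 6 < 7 < 8 < 9 and write every simplex with vertices in increasing order. Then dim K = 2 and the simplices of K are:

  0-simplices (9): [1], [2], [3], [4], [5], [6], [7], [8], [9]
  1-simplices (27): (27 of them)
  2-simplices (18): [1,3,6], [1,3,7], [1,4,7], [1,4,9], [1,5,6], [1,5,9], [2,4,6], [2,4,9], [2,5,6], [2,5,7], [2,7,8], [2,8,9], [3,5,7], [3,5,9], [3,6,8], [3,8,9], [4,6,8], [4,7,8]

Hence C_0 ≅ Z^9, C_1 ≅ Z^27, C_2 ≅ Z^18.

Boundary ∂_1: C_1 → C_0 sends each edge [p,q] (with p < q) to q − p. For instance
  ∂[4,7] = [7] − [4].
The 9×27 boundary matrix has rank 8 and Smith normal form diag(1,1,1,1,1,1,1,1).

The boundary map ∂_2: C_2 → C_1 sends each 2-simplex [p,q,r] to [q,r] − [p,r] + [p,q]. For instance
  ∂[2,4,6] = [4,6] − [2,6] + [2,4],
  ∂[1,4,9] = [4,9] − [1,9] + [1,4].
The 27×18 boundary matrix has rank 18 and Smith normal form diag(1,1,1,1,1,1,1,1,1,1,1,1,1,1,1,1,1,2).

Now H_k = ker ∂_k / im ∂_{k+1}, so:

  H_2: rank ker ∂_2 − rank ∂_3 = (18 − 18) − 0 = 0, and there is no ∂_3, so H_2 ≅ 0.

(K is a triangulation of the Klein bottle.)

H_2 ≅ 0.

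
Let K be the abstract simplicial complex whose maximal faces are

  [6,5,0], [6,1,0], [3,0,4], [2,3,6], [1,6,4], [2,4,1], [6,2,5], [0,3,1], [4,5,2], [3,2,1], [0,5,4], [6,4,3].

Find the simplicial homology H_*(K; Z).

Order the vertices as 0 < 1 < 2 < 3 < 4 < 5 < 6. Listing each simplex with vertices in this order, K has dimension 2 with simplices:

  0-simplices (7): [0], [1], [2], [3], [4], [5], [6]
  1-simplices (18): [0,1], [0,3], [0,4], [0,5], [0,6], [1,2], [1,3], [1,4], [1,6], [2,3], [2,4], [2,5], [2,6], [3,4], [3,6], [4,5], [4,6], [5,6]
  2-simplices (12): [0,1,3], [0,1,6], [0,3,4], [0,4,5], [0,5,6], [1,2,3], [1,2,4], [1,4,6], [2,3,6], [2,4,5], [2,5,6], [3,4,6]

giving chain groups C_0 ≅ Z^7, C_1 ≅ Z^18, C_2 ≅ Z^12.

∂_1: C_1 → C_0 is given by ∂[p,q] = [q] − [p].
This gives a 7×18 integer matrix of rank 6; reducing to Smith normal form yields diagonal entries (1,1,1,1,1,1).

∂_2: C_2 → C_1 maps a triangle to the signed sum of its edges. For instance
  ∂[2,3,6] = [3,6] − [2,6] + [2,3],
  ∂[1,4,6] = [4,6] − [1,6] + [1,4].
The resulting 18×12 matrix has rank 12, and its Smith normal form has invariant factors (1,1,1,1,1,1,1,1,1,1,1,2).

From H_k ≅ ker(∂_k) / im(∂_{k+1}) we obtain:

  H_0: rank C_0 − rank ∂_1 = 7 − 6 = 1, and the invariant factors of ∂_1 are all 1, so H_0 ≅ Z.
  H_1: rank ker ∂_1 − rank ∂_2 = (18 − 6) − 12 = 0, and ∂_2 has invariant factor 2 > 1, so H_1 ≅ Z/2.
  H_2: rank ker ∂_2 − rank ∂_3 = (12 − 12) − 0 = 0, and there is no ∂_3, so H_2 ≅ 0.

As a check, the Euler characteristic is 7 − 18 + 12 = 1, which agrees with 1 − 0 + 0 = 1.

H_0 = Z,  H_1 = Z/2,  H_2 = 0.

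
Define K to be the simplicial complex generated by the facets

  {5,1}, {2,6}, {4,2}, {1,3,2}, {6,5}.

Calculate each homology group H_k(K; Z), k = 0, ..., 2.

H_0 ≅ Z,  H_1 ≅ Z,  H_2 = 0.

K has 6 vertices, 7 edges, 1 triangle.
rank ∂_0 = 0, rank ∂_1 = 5 ⇒ b_0 = 6 − 0 − 5 = 1; all invariant factors of ∂_1 are 1 so no torsion. So H_0 ≅ Z.
rank ∂_1 = 5, rank ∂_2 = 1 ⇒ b_1 = 7 − 5 − 1 = 1; all invariant factors of ∂_2 are 1 so no torsion. So H_1 ≅ Z.
rank ∂_2 = 1, rank ∂_3 = 0 ⇒ b_2 = 1 − 1 − 0 = 0. So H_2 ≅ 0.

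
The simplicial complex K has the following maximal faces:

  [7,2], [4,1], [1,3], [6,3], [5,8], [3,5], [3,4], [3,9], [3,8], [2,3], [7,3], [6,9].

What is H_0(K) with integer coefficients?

H_0 ≅ Z.

We work with the vertex ordering 1 < 2 < 3 < 4 < 5 < 6 < 7 < 8 < 9. The simplices of K, each written with vertices in increasing order, are:

  0-simplices (9): [1], [2], [3], [4], [5], [6], [7], [8], [9]
  1-simplices (12): [1,3], [1,4], [2,3], [2,7], [3,4], [3,5], [3,6], [3,7], [3,8], [3,9], [5,8], [6,9]

so the chain groups are C_0 ≅ Z^9, C_1 ≅ Z^12.

∂_1: C_1 → C_0 sends each edge [p,q] (with p < q) to q − p. For instance
  ∂[5,8] = [8] − [5].
As a 9×12 matrix over Z this has rank 8, with invariant factors (1,1,1,1,1,1,1,1).

Now H_k = ker ∂_k / im ∂_{k+1}, so:

  H_0: rank C_0 − rank ∂_1 = 9 − 8 = 1, and the invariant factors of ∂_1 are all 1, so H_0 ≅ Z.

(K is a triangulation of a wedge of 4 circles.)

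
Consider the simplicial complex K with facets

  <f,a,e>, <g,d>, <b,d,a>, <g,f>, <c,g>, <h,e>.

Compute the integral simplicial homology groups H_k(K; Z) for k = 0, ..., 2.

We work with the vertex ordering a < b < c < d < e < f < g < h. The simplices of K, each written with vertices in increasing order, are:

  0-simplices (8): a, b, c, d, e, f, g, h
  1-simplices (10): ab, ad, ae, af, bd, cg, dg, ef, eh, fg
  2-simplices (2): abd, aef

giving chain groups C_0 ≅ Z^8, C_1 ≅ Z^10, C_2 ≅ Z^2.

The boundary map ∂_1: C_1 → C_0 is given by ∂[p,q] = [q] − [p].
This gives a 8×10 integer matrix of rank 7; reducing to Smith normal form yields diagonal entries (1,1,1,1,1,1,1).

The boundary map ∂_2: C_2 → C_1 acts by ∂[p,q,r] = [q,r] − [p,r] + [p,q]. For instance
  ∂abd = bd − ad + ab,
  ∂aef = ef − af + ae.
The 10×2 boundary matrix has rank 2 and Smith normal form diag(1,1).

Now H_k = ker ∂_k / im ∂_{k+1}, so:

  H_0: rank C_0 − rank ∂_1 = 8 − 7 = 1, and the invariant factors of ∂_1 are all 1, so H_0 = Z.
  H_1: rank ker ∂_1 − rank ∂_2 = (10 − 7) − 2 = 1, and the invariant factors of ∂_2 are all 1, so H_1 = Z.
  H_2: rank ker ∂_2 − rank ∂_3 = (2 − 2) − 0 = 0, and there is no ∂_3, so H_2 = 0.

H_0 = Z,  H_1 = Z,  H_2 = 0.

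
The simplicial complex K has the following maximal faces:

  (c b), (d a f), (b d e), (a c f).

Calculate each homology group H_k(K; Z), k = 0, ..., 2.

We work with the vertex ordering a < b < c < d < e < f. The simplices of K, each written with vertices in increasing order, are:

  0-simplices (6): a, b, c, d, e, f
  1-simplices (9): ac, ad, af, bc, bd, be, cf, de, df
  2-simplices (3): acf, adf, bde

so the chain groups are C_0 ≅ Z^6, C_1 ≅ Z^9, C_2 ≅ Z^3.

The boundary map ∂_1: C_1 → C_0 sends each edge [p,q] (with p < q) to q − p. For instance
  ∂be = e − b.
This gives a 6×9 integer matrix of rank 5; reducing to Smith normal form yields diagonal entries (1,1,1,1,1).

Boundary ∂_2: C_2 → C_1 sends each 2-simplex [p,q,r] to [q,r] − [p,r] + [p,q]. For instance
  ∂adf = df − af + ad,
  ∂acf = cf − af + ac.
The 9×3 boundary matrix has rank 3 and Smith normal form diag(1,1,1).

Now H_k = ker ∂_k / im ∂_{k+1}, so:

  H_0: rank C_0 − rank ∂_1 = 6 − 5 = 1, and the invariant factors of ∂_1 are all 1, so H_0 = Z.
  H_1: rank ker ∂_1 − rank ∂_2 = (9 − 5) − 3 = 1, and the invariant factors of ∂_2 are all 1, so H_1 = Z.
  H_2: rank ker ∂_2 − rank ∂_3 = (3 − 3) − 0 = 0, and there is no ∂_3, so H_2 = 0.

H_0 = Z,  H_1 = Z,  H_2 = 0.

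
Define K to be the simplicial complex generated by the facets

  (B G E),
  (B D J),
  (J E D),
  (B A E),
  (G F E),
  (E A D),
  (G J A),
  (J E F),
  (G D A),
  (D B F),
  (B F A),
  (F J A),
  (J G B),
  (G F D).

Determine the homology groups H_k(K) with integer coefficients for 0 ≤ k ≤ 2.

H_0 ≅ Z,  H_1 ≅ Z^2,  H_2 ≅ Z.

Fix the vertex order A < B < D < E < F < G < J and write every simplex with vertices in increasing order. Then dim K = 2 and the simplices of K are:

  0-simplices (7): A, B, D, E, F, G, J
  1-simplices (21): AB, AD, AE, AF, AG, AJ, BD, BE, BF, BG, BJ, DE, DF, DG, DJ, EF, EG, EJ, FG, FJ, GJ
  2-simplices (14): ABE, ABF, ADE, ADG, AFJ, AGJ, BDF, BDJ, BEG, BGJ, DEJ, DFG, EFG, EFJ

so the chain groups are C_0 ≅ Z^7, C_1 ≅ Z^21, C_2 ≅ Z^14.

∂_1: C_1 → C_0 maps an edge to its endpoints' difference, ∂[p,q] = q − p. For instance
  ∂FG = G − F.
As a 7×21 matrix over Z this has rank 6, with invariant factors (1,1,1,1,1,1).

The boundary map ∂_2: C_2 → C_1 maps a triangle to the signed sum of its edges. For instance
  ∂AFJ = FJ − AJ + AF,
  ∂ABF = BF − AF + AB.
The 21×14 boundary matrix has rank 13 and Smith normal form diag(1,1,1,1,1,1,1,1,1,1,1,1,1).

From H_k ≅ ker(∂_k) / im(∂_{k+1}) we obtain:

  H_0: rank C_0 − rank ∂_1 = 7 − 6 = 1, and the invariant factors of ∂_1 are all 1, so H_0 ≅ Z.
  H_1: rank ker ∂_1 − rank ∂_2 = (21 − 6) − 13 = 2, and the invariant factors of ∂_2 are all 1, so H_1 ≅ Z^2.
  H_2: rank ker ∂_2 − rank ∂_3 = (14 − 13) − 0 = 1, and there is no ∂_3, so H_2 ≅ Z.

(K is a triangulation of the torus T^2.)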